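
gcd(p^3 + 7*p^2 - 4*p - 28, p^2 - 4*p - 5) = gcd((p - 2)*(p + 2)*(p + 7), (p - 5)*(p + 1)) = 1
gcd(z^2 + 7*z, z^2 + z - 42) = z + 7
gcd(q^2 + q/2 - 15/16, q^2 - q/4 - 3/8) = q - 3/4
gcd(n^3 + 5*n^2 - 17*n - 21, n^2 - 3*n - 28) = 1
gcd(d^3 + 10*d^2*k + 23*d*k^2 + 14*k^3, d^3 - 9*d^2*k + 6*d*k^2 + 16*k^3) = d + k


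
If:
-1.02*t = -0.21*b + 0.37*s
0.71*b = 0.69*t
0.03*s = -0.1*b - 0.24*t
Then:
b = 0.00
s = 0.00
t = 0.00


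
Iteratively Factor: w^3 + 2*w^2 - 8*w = (w + 4)*(w^2 - 2*w) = w*(w + 4)*(w - 2)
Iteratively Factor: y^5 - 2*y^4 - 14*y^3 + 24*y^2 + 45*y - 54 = (y + 2)*(y^4 - 4*y^3 - 6*y^2 + 36*y - 27) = (y + 2)*(y + 3)*(y^3 - 7*y^2 + 15*y - 9) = (y - 3)*(y + 2)*(y + 3)*(y^2 - 4*y + 3) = (y - 3)*(y - 1)*(y + 2)*(y + 3)*(y - 3)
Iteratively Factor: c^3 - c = (c + 1)*(c^2 - c) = (c - 1)*(c + 1)*(c)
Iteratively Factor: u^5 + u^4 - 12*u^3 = (u - 3)*(u^4 + 4*u^3) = u*(u - 3)*(u^3 + 4*u^2) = u^2*(u - 3)*(u^2 + 4*u) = u^2*(u - 3)*(u + 4)*(u)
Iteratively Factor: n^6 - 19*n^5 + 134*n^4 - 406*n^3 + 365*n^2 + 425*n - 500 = (n - 4)*(n^5 - 15*n^4 + 74*n^3 - 110*n^2 - 75*n + 125) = (n - 4)*(n + 1)*(n^4 - 16*n^3 + 90*n^2 - 200*n + 125) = (n - 5)*(n - 4)*(n + 1)*(n^3 - 11*n^2 + 35*n - 25) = (n - 5)^2*(n - 4)*(n + 1)*(n^2 - 6*n + 5) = (n - 5)^3*(n - 4)*(n + 1)*(n - 1)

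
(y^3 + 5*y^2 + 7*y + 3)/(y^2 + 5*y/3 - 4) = 3*(y^2 + 2*y + 1)/(3*y - 4)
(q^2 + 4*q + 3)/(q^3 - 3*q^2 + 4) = (q + 3)/(q^2 - 4*q + 4)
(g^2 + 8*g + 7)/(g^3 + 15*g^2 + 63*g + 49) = 1/(g + 7)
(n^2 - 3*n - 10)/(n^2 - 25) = (n + 2)/(n + 5)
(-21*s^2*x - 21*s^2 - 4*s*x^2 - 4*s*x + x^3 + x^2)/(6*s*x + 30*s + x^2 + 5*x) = (-21*s^2*x - 21*s^2 - 4*s*x^2 - 4*s*x + x^3 + x^2)/(6*s*x + 30*s + x^2 + 5*x)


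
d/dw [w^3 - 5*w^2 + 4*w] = 3*w^2 - 10*w + 4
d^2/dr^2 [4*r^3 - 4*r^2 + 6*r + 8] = 24*r - 8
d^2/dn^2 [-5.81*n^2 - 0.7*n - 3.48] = -11.6200000000000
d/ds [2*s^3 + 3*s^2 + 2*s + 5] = 6*s^2 + 6*s + 2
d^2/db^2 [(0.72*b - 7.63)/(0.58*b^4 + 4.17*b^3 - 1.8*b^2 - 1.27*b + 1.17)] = (2.906496*b^7 - 23.472368*b^6 - 483.007572*b^5 - 1477.988532*b^4 + 941.333368*b^3 + 114.098022*b^2 + 127.800882*b - 54.610718)/(0.195112*b^12 + 4.208364*b^11 + 28.440126*b^10 + 45.109149*b^9 - 105.511428*b^8 - 0.785457000000001*b^7 + 107.876325*b^6 - 50.030073*b^5 - 32.132592*b^4 + 31.124276*b^3 - 1.730781*b^2 - 5.215509*b + 1.601613)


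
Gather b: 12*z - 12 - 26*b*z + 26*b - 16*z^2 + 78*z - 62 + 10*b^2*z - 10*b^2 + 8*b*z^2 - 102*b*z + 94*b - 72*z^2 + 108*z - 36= b^2*(10*z - 10) + b*(8*z^2 - 128*z + 120) - 88*z^2 + 198*z - 110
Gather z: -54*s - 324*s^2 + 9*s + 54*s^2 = -270*s^2 - 45*s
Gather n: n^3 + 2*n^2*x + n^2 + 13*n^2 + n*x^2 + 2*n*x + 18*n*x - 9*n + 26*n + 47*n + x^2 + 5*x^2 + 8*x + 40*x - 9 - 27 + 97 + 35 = n^3 + n^2*(2*x + 14) + n*(x^2 + 20*x + 64) + 6*x^2 + 48*x + 96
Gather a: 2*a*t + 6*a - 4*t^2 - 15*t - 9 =a*(2*t + 6) - 4*t^2 - 15*t - 9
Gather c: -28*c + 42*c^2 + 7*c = 42*c^2 - 21*c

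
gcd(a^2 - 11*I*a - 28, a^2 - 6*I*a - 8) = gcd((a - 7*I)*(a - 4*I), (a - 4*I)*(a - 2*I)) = a - 4*I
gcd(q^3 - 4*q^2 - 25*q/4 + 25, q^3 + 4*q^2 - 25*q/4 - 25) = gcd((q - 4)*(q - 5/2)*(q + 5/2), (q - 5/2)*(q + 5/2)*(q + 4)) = q^2 - 25/4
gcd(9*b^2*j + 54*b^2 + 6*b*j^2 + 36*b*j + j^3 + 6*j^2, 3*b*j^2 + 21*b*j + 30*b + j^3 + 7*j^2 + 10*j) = 3*b + j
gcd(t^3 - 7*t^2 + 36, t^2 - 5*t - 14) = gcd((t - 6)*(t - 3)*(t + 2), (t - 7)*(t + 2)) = t + 2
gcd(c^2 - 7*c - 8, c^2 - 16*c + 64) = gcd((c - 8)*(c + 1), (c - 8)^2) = c - 8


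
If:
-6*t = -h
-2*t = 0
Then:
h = 0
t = 0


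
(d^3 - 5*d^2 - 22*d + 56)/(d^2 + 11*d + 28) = (d^2 - 9*d + 14)/(d + 7)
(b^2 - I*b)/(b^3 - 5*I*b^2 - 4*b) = 1/(b - 4*I)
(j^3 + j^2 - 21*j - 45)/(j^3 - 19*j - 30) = (j + 3)/(j + 2)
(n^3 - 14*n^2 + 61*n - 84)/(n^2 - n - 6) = (n^2 - 11*n + 28)/(n + 2)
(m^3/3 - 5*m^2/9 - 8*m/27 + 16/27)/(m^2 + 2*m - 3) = (9*m^3 - 15*m^2 - 8*m + 16)/(27*(m^2 + 2*m - 3))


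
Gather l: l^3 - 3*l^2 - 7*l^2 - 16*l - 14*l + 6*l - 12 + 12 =l^3 - 10*l^2 - 24*l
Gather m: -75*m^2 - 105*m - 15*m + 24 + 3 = -75*m^2 - 120*m + 27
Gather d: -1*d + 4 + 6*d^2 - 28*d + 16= 6*d^2 - 29*d + 20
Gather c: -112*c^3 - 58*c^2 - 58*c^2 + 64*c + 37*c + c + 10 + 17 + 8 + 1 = -112*c^3 - 116*c^2 + 102*c + 36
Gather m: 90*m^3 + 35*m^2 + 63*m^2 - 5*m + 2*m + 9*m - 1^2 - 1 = 90*m^3 + 98*m^2 + 6*m - 2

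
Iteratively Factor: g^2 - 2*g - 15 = (g - 5)*(g + 3)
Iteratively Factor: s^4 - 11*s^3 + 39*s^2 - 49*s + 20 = (s - 1)*(s^3 - 10*s^2 + 29*s - 20) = (s - 4)*(s - 1)*(s^2 - 6*s + 5) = (s - 4)*(s - 1)^2*(s - 5)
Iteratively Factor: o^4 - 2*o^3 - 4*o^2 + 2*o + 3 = (o + 1)*(o^3 - 3*o^2 - o + 3) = (o + 1)^2*(o^2 - 4*o + 3) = (o - 3)*(o + 1)^2*(o - 1)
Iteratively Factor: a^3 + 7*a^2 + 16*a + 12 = (a + 2)*(a^2 + 5*a + 6) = (a + 2)*(a + 3)*(a + 2)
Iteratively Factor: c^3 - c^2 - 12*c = (c + 3)*(c^2 - 4*c) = (c - 4)*(c + 3)*(c)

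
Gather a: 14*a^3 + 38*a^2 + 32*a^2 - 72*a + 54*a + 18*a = 14*a^3 + 70*a^2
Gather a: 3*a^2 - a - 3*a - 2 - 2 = 3*a^2 - 4*a - 4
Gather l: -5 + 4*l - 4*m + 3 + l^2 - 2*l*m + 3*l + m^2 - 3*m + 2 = l^2 + l*(7 - 2*m) + m^2 - 7*m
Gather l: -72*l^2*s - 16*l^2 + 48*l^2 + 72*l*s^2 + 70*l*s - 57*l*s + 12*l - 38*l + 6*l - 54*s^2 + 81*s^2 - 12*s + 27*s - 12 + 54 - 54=l^2*(32 - 72*s) + l*(72*s^2 + 13*s - 20) + 27*s^2 + 15*s - 12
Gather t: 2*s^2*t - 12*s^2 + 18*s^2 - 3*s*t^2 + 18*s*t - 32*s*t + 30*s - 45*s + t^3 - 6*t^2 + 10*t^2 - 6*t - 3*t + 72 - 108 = 6*s^2 - 15*s + t^3 + t^2*(4 - 3*s) + t*(2*s^2 - 14*s - 9) - 36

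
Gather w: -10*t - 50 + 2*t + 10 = -8*t - 40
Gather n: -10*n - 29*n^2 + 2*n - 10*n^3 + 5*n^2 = -10*n^3 - 24*n^2 - 8*n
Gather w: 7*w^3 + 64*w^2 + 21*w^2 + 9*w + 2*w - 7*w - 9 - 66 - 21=7*w^3 + 85*w^2 + 4*w - 96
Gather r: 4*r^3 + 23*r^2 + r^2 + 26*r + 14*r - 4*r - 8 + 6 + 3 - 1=4*r^3 + 24*r^2 + 36*r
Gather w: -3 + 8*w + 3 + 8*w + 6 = 16*w + 6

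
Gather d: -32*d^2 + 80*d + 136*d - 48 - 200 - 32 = -32*d^2 + 216*d - 280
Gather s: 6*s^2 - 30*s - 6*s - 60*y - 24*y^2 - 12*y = 6*s^2 - 36*s - 24*y^2 - 72*y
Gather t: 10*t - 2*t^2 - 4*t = -2*t^2 + 6*t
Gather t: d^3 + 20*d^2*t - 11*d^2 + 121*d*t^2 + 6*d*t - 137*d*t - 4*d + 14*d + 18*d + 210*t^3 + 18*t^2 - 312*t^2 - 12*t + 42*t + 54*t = d^3 - 11*d^2 + 28*d + 210*t^3 + t^2*(121*d - 294) + t*(20*d^2 - 131*d + 84)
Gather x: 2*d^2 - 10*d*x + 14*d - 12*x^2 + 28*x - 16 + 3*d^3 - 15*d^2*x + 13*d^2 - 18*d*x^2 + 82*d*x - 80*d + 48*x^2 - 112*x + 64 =3*d^3 + 15*d^2 - 66*d + x^2*(36 - 18*d) + x*(-15*d^2 + 72*d - 84) + 48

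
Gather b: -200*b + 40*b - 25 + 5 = -160*b - 20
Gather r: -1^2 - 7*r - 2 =-7*r - 3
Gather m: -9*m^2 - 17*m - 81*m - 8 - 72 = -9*m^2 - 98*m - 80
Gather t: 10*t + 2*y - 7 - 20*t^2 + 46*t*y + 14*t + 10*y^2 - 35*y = -20*t^2 + t*(46*y + 24) + 10*y^2 - 33*y - 7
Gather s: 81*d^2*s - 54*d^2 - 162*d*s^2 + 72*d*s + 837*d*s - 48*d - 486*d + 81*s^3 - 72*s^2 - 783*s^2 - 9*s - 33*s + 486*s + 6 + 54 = -54*d^2 - 534*d + 81*s^3 + s^2*(-162*d - 855) + s*(81*d^2 + 909*d + 444) + 60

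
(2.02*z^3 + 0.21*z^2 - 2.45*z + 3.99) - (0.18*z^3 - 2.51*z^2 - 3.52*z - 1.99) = 1.84*z^3 + 2.72*z^2 + 1.07*z + 5.98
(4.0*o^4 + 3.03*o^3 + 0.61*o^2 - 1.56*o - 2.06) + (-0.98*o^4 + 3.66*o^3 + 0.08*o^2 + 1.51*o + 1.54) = 3.02*o^4 + 6.69*o^3 + 0.69*o^2 - 0.05*o - 0.52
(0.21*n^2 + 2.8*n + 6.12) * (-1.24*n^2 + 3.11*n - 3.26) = -0.2604*n^4 - 2.8189*n^3 + 0.434599999999999*n^2 + 9.9052*n - 19.9512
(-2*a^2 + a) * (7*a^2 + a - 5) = -14*a^4 + 5*a^3 + 11*a^2 - 5*a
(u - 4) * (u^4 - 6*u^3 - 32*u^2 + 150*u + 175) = u^5 - 10*u^4 - 8*u^3 + 278*u^2 - 425*u - 700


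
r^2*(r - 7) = r^3 - 7*r^2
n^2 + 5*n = n*(n + 5)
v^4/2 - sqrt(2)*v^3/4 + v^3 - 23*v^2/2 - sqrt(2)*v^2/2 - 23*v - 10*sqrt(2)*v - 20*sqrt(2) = (v/2 + 1)*(v - 4*sqrt(2))*(v + sqrt(2))*(v + 5*sqrt(2)/2)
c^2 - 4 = (c - 2)*(c + 2)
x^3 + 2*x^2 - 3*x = x*(x - 1)*(x + 3)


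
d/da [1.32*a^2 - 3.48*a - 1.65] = 2.64*a - 3.48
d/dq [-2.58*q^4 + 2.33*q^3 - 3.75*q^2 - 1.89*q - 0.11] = -10.32*q^3 + 6.99*q^2 - 7.5*q - 1.89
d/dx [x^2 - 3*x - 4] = 2*x - 3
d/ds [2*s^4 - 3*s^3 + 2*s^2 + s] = 8*s^3 - 9*s^2 + 4*s + 1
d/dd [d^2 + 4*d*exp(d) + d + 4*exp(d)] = 4*d*exp(d) + 2*d + 8*exp(d) + 1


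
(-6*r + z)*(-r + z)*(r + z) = 6*r^3 - r^2*z - 6*r*z^2 + z^3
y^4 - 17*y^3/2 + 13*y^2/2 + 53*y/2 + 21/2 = (y - 7)*(y - 3)*(y + 1/2)*(y + 1)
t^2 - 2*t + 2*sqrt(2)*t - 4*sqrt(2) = (t - 2)*(t + 2*sqrt(2))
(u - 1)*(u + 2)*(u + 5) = u^3 + 6*u^2 + 3*u - 10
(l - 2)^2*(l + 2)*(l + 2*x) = l^4 + 2*l^3*x - 2*l^3 - 4*l^2*x - 4*l^2 - 8*l*x + 8*l + 16*x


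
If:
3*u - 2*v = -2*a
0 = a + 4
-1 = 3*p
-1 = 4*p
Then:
No Solution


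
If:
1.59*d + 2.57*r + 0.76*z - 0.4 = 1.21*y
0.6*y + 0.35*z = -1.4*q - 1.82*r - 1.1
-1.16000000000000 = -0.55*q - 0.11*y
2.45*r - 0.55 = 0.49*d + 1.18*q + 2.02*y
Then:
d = -0.316346133034143*z - 0.128197269178489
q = 0.0285487297344576*z + 2.87047994224953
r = -0.167209907925752*z - 1.55742023058983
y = -0.142743648672288*z - 3.8069451657931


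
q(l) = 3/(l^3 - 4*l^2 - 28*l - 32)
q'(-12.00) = 0.00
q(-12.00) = 0.00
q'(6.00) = -0.00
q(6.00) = -0.02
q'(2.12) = 0.01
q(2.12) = -0.03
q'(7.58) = -0.17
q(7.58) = -0.08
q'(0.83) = 0.03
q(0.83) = -0.05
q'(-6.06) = -0.01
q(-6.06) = -0.01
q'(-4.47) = -0.04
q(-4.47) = -0.04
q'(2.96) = 0.00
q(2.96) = -0.02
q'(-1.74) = 34.58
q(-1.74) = -4.56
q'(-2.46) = -6.02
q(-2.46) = -1.36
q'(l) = 3*(-3*l^2 + 8*l + 28)/(l^3 - 4*l^2 - 28*l - 32)^2 = 3*(-3*l^2 + 8*l + 28)/(-l^3 + 4*l^2 + 28*l + 32)^2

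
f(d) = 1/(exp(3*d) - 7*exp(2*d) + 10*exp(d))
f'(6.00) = 0.00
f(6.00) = 0.00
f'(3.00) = 0.00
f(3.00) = 0.00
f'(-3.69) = -4.00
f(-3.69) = 4.08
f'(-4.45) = -8.56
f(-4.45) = 8.63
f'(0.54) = 3.48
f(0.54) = 0.62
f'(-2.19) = -0.89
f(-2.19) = 0.97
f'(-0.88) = -0.21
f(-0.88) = 0.33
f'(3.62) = -0.00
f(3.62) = 0.00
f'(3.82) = -0.00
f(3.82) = 0.00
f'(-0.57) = -0.13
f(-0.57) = 0.28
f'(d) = (-3*exp(3*d) + 14*exp(2*d) - 10*exp(d))/(exp(3*d) - 7*exp(2*d) + 10*exp(d))^2 = (-3*exp(2*d) + 14*exp(d) - 10)*exp(-d)/(exp(2*d) - 7*exp(d) + 10)^2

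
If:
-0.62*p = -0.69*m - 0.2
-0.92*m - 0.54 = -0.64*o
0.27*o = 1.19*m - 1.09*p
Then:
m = -1.41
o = -1.18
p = -1.25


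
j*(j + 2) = j^2 + 2*j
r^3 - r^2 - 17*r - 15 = (r - 5)*(r + 1)*(r + 3)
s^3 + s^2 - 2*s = s*(s - 1)*(s + 2)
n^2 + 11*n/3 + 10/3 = (n + 5/3)*(n + 2)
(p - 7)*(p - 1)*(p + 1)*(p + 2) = p^4 - 5*p^3 - 15*p^2 + 5*p + 14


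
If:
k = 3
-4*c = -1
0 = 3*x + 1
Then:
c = 1/4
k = 3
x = -1/3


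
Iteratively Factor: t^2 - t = (t)*(t - 1)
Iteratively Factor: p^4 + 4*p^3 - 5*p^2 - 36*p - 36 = (p + 3)*(p^3 + p^2 - 8*p - 12) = (p + 2)*(p + 3)*(p^2 - p - 6) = (p - 3)*(p + 2)*(p + 3)*(p + 2)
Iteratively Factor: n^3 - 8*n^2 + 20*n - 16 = (n - 2)*(n^2 - 6*n + 8) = (n - 4)*(n - 2)*(n - 2)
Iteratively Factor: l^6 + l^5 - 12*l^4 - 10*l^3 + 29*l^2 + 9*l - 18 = (l - 1)*(l^5 + 2*l^4 - 10*l^3 - 20*l^2 + 9*l + 18) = (l - 1)*(l + 1)*(l^4 + l^3 - 11*l^2 - 9*l + 18) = (l - 1)*(l + 1)*(l + 2)*(l^3 - l^2 - 9*l + 9) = (l - 3)*(l - 1)*(l + 1)*(l + 2)*(l^2 + 2*l - 3) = (l - 3)*(l - 1)^2*(l + 1)*(l + 2)*(l + 3)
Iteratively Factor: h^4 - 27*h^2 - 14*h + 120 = (h - 2)*(h^3 + 2*h^2 - 23*h - 60) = (h - 2)*(h + 4)*(h^2 - 2*h - 15) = (h - 5)*(h - 2)*(h + 4)*(h + 3)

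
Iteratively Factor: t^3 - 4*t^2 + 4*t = (t - 2)*(t^2 - 2*t) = (t - 2)^2*(t)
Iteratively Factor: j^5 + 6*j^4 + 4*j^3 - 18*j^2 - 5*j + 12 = (j - 1)*(j^4 + 7*j^3 + 11*j^2 - 7*j - 12) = (j - 1)*(j + 4)*(j^3 + 3*j^2 - j - 3) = (j - 1)^2*(j + 4)*(j^2 + 4*j + 3) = (j - 1)^2*(j + 3)*(j + 4)*(j + 1)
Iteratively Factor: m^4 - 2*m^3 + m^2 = (m - 1)*(m^3 - m^2) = m*(m - 1)*(m^2 - m) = m*(m - 1)^2*(m)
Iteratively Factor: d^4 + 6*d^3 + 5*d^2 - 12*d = (d - 1)*(d^3 + 7*d^2 + 12*d) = d*(d - 1)*(d^2 + 7*d + 12) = d*(d - 1)*(d + 3)*(d + 4)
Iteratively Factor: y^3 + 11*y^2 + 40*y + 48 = (y + 4)*(y^2 + 7*y + 12) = (y + 4)^2*(y + 3)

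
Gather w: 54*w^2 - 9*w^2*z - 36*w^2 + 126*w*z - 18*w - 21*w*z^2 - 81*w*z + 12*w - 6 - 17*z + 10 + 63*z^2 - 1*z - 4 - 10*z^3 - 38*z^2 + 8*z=w^2*(18 - 9*z) + w*(-21*z^2 + 45*z - 6) - 10*z^3 + 25*z^2 - 10*z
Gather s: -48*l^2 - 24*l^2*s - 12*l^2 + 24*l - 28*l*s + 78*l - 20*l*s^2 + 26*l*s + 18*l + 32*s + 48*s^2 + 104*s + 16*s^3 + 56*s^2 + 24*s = -60*l^2 + 120*l + 16*s^3 + s^2*(104 - 20*l) + s*(-24*l^2 - 2*l + 160)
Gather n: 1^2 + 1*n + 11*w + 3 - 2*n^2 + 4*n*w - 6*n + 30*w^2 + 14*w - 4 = -2*n^2 + n*(4*w - 5) + 30*w^2 + 25*w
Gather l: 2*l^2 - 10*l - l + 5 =2*l^2 - 11*l + 5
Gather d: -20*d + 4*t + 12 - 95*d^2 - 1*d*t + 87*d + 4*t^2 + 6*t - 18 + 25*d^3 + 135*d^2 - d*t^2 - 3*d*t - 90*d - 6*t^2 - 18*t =25*d^3 + 40*d^2 + d*(-t^2 - 4*t - 23) - 2*t^2 - 8*t - 6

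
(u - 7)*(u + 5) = u^2 - 2*u - 35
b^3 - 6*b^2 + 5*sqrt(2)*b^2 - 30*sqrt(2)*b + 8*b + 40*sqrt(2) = (b - 4)*(b - 2)*(b + 5*sqrt(2))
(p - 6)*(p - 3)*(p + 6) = p^3 - 3*p^2 - 36*p + 108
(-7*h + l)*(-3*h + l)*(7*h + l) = 147*h^3 - 49*h^2*l - 3*h*l^2 + l^3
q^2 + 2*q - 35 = (q - 5)*(q + 7)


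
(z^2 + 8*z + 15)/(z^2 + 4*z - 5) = (z + 3)/(z - 1)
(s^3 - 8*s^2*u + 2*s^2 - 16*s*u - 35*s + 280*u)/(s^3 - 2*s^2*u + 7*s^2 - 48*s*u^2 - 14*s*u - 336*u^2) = (s - 5)/(s + 6*u)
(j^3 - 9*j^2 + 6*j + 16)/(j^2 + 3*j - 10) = (j^2 - 7*j - 8)/(j + 5)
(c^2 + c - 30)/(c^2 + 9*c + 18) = (c - 5)/(c + 3)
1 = 1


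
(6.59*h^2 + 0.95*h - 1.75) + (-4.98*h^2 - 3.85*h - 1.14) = 1.61*h^2 - 2.9*h - 2.89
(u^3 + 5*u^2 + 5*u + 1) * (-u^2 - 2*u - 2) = -u^5 - 7*u^4 - 17*u^3 - 21*u^2 - 12*u - 2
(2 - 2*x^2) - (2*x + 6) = -2*x^2 - 2*x - 4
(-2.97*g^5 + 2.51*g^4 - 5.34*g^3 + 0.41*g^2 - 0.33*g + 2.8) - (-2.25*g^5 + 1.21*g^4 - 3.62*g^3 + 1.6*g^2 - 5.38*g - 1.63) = -0.72*g^5 + 1.3*g^4 - 1.72*g^3 - 1.19*g^2 + 5.05*g + 4.43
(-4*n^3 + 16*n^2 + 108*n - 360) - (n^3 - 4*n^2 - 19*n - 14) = -5*n^3 + 20*n^2 + 127*n - 346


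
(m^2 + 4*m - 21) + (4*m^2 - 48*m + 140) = 5*m^2 - 44*m + 119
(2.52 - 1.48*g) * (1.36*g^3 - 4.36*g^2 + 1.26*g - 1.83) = -2.0128*g^4 + 9.88*g^3 - 12.852*g^2 + 5.8836*g - 4.6116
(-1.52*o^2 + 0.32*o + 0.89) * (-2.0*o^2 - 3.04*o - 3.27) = 3.04*o^4 + 3.9808*o^3 + 2.2176*o^2 - 3.752*o - 2.9103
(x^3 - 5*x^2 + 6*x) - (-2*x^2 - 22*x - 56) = x^3 - 3*x^2 + 28*x + 56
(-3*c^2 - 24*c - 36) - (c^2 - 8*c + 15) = -4*c^2 - 16*c - 51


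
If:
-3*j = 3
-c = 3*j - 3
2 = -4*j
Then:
No Solution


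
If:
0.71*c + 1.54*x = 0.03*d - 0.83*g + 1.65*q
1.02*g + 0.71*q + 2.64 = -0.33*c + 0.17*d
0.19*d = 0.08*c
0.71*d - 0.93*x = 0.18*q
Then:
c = 4.06188747588895*x - 0.668649740290401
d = 1.71026841090061*x - 0.281536732753853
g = -2.12847608185862*x - 1.64583095026035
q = 1.57939206521908*x - 1.11050600141798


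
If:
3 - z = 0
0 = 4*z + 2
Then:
No Solution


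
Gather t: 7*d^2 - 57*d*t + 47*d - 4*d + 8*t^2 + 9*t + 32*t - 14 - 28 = 7*d^2 + 43*d + 8*t^2 + t*(41 - 57*d) - 42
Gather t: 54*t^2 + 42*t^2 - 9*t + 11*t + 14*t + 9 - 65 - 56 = 96*t^2 + 16*t - 112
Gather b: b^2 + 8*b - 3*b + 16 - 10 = b^2 + 5*b + 6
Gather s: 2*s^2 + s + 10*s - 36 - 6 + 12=2*s^2 + 11*s - 30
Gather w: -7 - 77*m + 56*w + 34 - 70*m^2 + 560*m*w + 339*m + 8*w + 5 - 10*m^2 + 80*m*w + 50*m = -80*m^2 + 312*m + w*(640*m + 64) + 32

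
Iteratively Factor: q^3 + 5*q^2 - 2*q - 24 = (q + 3)*(q^2 + 2*q - 8) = (q - 2)*(q + 3)*(q + 4)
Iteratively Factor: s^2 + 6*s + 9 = (s + 3)*(s + 3)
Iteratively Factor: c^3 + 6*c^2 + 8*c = (c + 4)*(c^2 + 2*c) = c*(c + 4)*(c + 2)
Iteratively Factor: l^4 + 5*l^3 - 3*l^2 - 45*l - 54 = (l + 2)*(l^3 + 3*l^2 - 9*l - 27) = (l + 2)*(l + 3)*(l^2 - 9) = (l - 3)*(l + 2)*(l + 3)*(l + 3)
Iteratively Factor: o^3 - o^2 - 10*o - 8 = (o - 4)*(o^2 + 3*o + 2) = (o - 4)*(o + 1)*(o + 2)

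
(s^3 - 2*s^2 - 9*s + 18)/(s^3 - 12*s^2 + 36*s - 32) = (s^2 - 9)/(s^2 - 10*s + 16)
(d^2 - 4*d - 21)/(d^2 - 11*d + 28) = (d + 3)/(d - 4)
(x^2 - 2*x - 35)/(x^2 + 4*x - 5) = (x - 7)/(x - 1)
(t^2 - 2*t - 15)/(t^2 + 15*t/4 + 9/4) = 4*(t - 5)/(4*t + 3)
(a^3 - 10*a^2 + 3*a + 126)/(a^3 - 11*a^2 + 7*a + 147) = (a - 6)/(a - 7)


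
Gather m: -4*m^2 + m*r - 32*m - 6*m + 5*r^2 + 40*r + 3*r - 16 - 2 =-4*m^2 + m*(r - 38) + 5*r^2 + 43*r - 18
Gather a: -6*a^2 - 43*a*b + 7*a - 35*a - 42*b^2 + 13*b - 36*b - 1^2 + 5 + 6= -6*a^2 + a*(-43*b - 28) - 42*b^2 - 23*b + 10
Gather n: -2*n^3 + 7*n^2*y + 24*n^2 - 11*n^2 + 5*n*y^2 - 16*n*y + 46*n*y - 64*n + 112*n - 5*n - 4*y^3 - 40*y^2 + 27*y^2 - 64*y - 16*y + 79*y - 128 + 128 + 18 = -2*n^3 + n^2*(7*y + 13) + n*(5*y^2 + 30*y + 43) - 4*y^3 - 13*y^2 - y + 18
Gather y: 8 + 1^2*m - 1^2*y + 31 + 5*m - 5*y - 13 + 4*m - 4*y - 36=10*m - 10*y - 10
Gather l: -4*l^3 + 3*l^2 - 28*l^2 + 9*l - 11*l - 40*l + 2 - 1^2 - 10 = -4*l^3 - 25*l^2 - 42*l - 9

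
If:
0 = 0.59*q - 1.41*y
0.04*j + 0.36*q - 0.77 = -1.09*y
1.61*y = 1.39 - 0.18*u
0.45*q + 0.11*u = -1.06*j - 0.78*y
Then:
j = -1.15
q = 1.00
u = 3.98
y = 0.42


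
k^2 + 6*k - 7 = (k - 1)*(k + 7)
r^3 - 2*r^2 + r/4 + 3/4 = (r - 3/2)*(r - 1)*(r + 1/2)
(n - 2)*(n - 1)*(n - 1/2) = n^3 - 7*n^2/2 + 7*n/2 - 1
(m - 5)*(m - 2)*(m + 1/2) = m^3 - 13*m^2/2 + 13*m/2 + 5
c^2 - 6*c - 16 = (c - 8)*(c + 2)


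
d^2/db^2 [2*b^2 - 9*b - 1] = 4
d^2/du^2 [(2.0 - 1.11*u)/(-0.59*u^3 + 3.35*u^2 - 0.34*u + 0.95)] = (2.318346*u^5 - 21.51789*u^4 + 87.716618*u^3 - 129.61134*u^2 - 14.25345*u + 12.98466)/(0.205379*u^9 - 3.498405*u^8 + 20.218887*u^7 - 42.61952*u^6 + 22.917612*u^5 - 34.289325*u^4 + 8.129029*u^3 - 9.399585*u^2 + 0.92055*u - 0.857375)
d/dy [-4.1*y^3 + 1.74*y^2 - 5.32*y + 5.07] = -12.3*y^2 + 3.48*y - 5.32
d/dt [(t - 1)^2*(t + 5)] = 3*(t - 1)*(t + 3)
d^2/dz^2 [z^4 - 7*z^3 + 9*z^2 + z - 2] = 12*z^2 - 42*z + 18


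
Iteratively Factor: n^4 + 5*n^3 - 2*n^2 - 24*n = (n + 3)*(n^3 + 2*n^2 - 8*n) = (n + 3)*(n + 4)*(n^2 - 2*n) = (n - 2)*(n + 3)*(n + 4)*(n)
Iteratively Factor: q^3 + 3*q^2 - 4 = (q - 1)*(q^2 + 4*q + 4) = (q - 1)*(q + 2)*(q + 2)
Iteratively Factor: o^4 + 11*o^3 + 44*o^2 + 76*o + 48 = (o + 3)*(o^3 + 8*o^2 + 20*o + 16) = (o + 3)*(o + 4)*(o^2 + 4*o + 4) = (o + 2)*(o + 3)*(o + 4)*(o + 2)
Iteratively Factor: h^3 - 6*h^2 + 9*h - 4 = (h - 1)*(h^2 - 5*h + 4) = (h - 1)^2*(h - 4)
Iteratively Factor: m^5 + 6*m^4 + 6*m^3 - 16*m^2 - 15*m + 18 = (m + 3)*(m^4 + 3*m^3 - 3*m^2 - 7*m + 6) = (m + 3)^2*(m^3 - 3*m + 2) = (m + 2)*(m + 3)^2*(m^2 - 2*m + 1) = (m - 1)*(m + 2)*(m + 3)^2*(m - 1)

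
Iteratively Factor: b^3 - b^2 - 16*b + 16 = (b + 4)*(b^2 - 5*b + 4) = (b - 4)*(b + 4)*(b - 1)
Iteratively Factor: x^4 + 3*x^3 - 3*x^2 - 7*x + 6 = (x - 1)*(x^3 + 4*x^2 + x - 6) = (x - 1)*(x + 2)*(x^2 + 2*x - 3) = (x - 1)^2*(x + 2)*(x + 3)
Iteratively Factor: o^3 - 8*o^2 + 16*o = (o - 4)*(o^2 - 4*o) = (o - 4)^2*(o)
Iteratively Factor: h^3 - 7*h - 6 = (h + 1)*(h^2 - h - 6) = (h + 1)*(h + 2)*(h - 3)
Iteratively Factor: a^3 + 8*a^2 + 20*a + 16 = (a + 2)*(a^2 + 6*a + 8) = (a + 2)^2*(a + 4)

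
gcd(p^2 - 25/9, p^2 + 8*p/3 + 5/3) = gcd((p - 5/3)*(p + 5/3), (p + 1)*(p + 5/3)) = p + 5/3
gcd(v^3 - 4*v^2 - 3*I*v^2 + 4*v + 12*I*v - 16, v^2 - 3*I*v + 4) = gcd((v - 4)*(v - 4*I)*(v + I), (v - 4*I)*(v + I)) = v^2 - 3*I*v + 4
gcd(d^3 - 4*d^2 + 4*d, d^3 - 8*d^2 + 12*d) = d^2 - 2*d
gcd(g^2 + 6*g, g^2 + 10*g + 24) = g + 6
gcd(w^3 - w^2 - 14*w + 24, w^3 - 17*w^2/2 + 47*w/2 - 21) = w^2 - 5*w + 6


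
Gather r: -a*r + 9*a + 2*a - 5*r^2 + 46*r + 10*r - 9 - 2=11*a - 5*r^2 + r*(56 - a) - 11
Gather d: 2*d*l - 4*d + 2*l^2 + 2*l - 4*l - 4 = d*(2*l - 4) + 2*l^2 - 2*l - 4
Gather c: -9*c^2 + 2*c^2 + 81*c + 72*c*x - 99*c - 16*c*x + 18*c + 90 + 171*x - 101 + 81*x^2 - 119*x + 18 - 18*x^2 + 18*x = -7*c^2 + 56*c*x + 63*x^2 + 70*x + 7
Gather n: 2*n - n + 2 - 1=n + 1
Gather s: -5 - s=-s - 5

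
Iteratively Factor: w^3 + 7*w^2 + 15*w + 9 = (w + 1)*(w^2 + 6*w + 9) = (w + 1)*(w + 3)*(w + 3)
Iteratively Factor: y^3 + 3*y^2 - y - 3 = (y + 3)*(y^2 - 1) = (y + 1)*(y + 3)*(y - 1)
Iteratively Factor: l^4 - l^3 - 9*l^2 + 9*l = (l)*(l^3 - l^2 - 9*l + 9) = l*(l - 3)*(l^2 + 2*l - 3) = l*(l - 3)*(l + 3)*(l - 1)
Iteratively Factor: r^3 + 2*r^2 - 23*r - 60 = (r + 4)*(r^2 - 2*r - 15) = (r - 5)*(r + 4)*(r + 3)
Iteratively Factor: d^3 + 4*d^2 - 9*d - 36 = (d + 3)*(d^2 + d - 12) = (d - 3)*(d + 3)*(d + 4)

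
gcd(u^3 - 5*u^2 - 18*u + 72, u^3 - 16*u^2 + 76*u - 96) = u - 6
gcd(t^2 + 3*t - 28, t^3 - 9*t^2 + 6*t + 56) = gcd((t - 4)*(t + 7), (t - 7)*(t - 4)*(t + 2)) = t - 4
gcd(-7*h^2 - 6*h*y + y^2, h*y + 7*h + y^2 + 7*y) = h + y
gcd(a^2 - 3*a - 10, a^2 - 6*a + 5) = a - 5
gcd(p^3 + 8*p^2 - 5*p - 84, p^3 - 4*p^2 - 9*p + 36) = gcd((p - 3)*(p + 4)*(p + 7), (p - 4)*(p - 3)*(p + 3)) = p - 3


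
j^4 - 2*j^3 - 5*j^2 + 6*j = j*(j - 3)*(j - 1)*(j + 2)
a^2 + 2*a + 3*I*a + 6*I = (a + 2)*(a + 3*I)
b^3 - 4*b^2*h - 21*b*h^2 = b*(b - 7*h)*(b + 3*h)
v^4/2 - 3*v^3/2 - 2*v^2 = v^2*(v/2 + 1/2)*(v - 4)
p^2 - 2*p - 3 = (p - 3)*(p + 1)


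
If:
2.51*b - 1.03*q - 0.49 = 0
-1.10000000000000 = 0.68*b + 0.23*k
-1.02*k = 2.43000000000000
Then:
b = -0.81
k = -2.38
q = -2.45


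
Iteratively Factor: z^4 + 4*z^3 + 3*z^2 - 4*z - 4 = (z + 2)*(z^3 + 2*z^2 - z - 2) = (z + 1)*(z + 2)*(z^2 + z - 2) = (z + 1)*(z + 2)^2*(z - 1)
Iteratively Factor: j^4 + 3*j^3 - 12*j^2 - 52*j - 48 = (j + 2)*(j^3 + j^2 - 14*j - 24) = (j + 2)*(j + 3)*(j^2 - 2*j - 8) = (j - 4)*(j + 2)*(j + 3)*(j + 2)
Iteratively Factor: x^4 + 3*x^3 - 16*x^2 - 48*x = (x + 4)*(x^3 - x^2 - 12*x) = (x + 3)*(x + 4)*(x^2 - 4*x) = (x - 4)*(x + 3)*(x + 4)*(x)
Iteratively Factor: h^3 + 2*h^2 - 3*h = (h - 1)*(h^2 + 3*h) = h*(h - 1)*(h + 3)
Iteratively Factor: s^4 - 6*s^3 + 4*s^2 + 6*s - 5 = (s - 1)*(s^3 - 5*s^2 - s + 5) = (s - 5)*(s - 1)*(s^2 - 1) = (s - 5)*(s - 1)*(s + 1)*(s - 1)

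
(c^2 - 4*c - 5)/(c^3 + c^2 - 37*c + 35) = (c + 1)/(c^2 + 6*c - 7)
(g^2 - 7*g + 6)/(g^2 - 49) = (g^2 - 7*g + 6)/(g^2 - 49)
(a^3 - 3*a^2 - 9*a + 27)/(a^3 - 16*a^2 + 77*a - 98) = (a^3 - 3*a^2 - 9*a + 27)/(a^3 - 16*a^2 + 77*a - 98)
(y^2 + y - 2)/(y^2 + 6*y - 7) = (y + 2)/(y + 7)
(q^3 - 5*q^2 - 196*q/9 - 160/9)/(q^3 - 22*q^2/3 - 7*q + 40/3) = (q + 4/3)/(q - 1)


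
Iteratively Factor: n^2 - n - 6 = (n + 2)*(n - 3)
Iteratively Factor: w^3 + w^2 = (w + 1)*(w^2) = w*(w + 1)*(w)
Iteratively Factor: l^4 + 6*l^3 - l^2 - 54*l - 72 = (l + 3)*(l^3 + 3*l^2 - 10*l - 24) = (l + 2)*(l + 3)*(l^2 + l - 12) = (l - 3)*(l + 2)*(l + 3)*(l + 4)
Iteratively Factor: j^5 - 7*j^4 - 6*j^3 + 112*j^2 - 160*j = (j - 2)*(j^4 - 5*j^3 - 16*j^2 + 80*j) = j*(j - 2)*(j^3 - 5*j^2 - 16*j + 80) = j*(j - 5)*(j - 2)*(j^2 - 16) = j*(j - 5)*(j - 2)*(j + 4)*(j - 4)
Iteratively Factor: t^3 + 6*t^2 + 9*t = (t + 3)*(t^2 + 3*t) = (t + 3)^2*(t)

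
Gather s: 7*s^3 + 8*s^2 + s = 7*s^3 + 8*s^2 + s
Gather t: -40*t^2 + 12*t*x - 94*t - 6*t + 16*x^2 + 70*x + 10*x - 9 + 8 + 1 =-40*t^2 + t*(12*x - 100) + 16*x^2 + 80*x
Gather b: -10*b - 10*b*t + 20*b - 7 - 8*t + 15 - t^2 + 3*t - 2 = b*(10 - 10*t) - t^2 - 5*t + 6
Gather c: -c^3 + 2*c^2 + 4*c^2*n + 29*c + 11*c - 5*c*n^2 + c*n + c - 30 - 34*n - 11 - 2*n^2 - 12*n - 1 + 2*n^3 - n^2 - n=-c^3 + c^2*(4*n + 2) + c*(-5*n^2 + n + 41) + 2*n^3 - 3*n^2 - 47*n - 42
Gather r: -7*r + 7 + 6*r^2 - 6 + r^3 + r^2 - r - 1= r^3 + 7*r^2 - 8*r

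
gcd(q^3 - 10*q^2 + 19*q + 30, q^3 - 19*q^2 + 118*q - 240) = q^2 - 11*q + 30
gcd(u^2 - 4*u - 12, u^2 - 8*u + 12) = u - 6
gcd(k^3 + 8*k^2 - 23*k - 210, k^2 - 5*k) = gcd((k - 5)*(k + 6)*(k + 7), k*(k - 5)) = k - 5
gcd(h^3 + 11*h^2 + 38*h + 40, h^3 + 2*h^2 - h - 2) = h + 2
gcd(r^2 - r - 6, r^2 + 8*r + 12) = r + 2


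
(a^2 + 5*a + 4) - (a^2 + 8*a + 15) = -3*a - 11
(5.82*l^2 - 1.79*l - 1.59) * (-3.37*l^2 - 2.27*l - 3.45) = -19.6134*l^4 - 7.1791*l^3 - 10.6574*l^2 + 9.7848*l + 5.4855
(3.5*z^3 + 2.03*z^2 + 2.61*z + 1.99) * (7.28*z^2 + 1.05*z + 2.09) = 25.48*z^5 + 18.4534*z^4 + 28.4473*z^3 + 21.4704*z^2 + 7.5444*z + 4.1591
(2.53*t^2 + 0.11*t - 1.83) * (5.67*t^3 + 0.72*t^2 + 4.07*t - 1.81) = 14.3451*t^5 + 2.4453*t^4 + 0.000199999999999367*t^3 - 5.4492*t^2 - 7.6472*t + 3.3123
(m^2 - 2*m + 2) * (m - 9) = m^3 - 11*m^2 + 20*m - 18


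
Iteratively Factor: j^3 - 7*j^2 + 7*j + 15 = (j - 5)*(j^2 - 2*j - 3) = (j - 5)*(j - 3)*(j + 1)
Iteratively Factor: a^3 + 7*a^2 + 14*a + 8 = (a + 1)*(a^2 + 6*a + 8) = (a + 1)*(a + 2)*(a + 4)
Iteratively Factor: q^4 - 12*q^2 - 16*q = (q + 2)*(q^3 - 2*q^2 - 8*q) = (q - 4)*(q + 2)*(q^2 + 2*q) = q*(q - 4)*(q + 2)*(q + 2)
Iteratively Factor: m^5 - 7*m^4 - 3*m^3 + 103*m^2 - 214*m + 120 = (m - 2)*(m^4 - 5*m^3 - 13*m^2 + 77*m - 60) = (m - 3)*(m - 2)*(m^3 - 2*m^2 - 19*m + 20) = (m - 3)*(m - 2)*(m - 1)*(m^2 - m - 20) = (m - 5)*(m - 3)*(m - 2)*(m - 1)*(m + 4)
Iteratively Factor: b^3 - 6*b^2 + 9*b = (b)*(b^2 - 6*b + 9) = b*(b - 3)*(b - 3)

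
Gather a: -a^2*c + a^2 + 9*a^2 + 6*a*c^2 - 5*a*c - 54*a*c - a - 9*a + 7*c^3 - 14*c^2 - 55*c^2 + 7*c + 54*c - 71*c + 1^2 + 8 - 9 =a^2*(10 - c) + a*(6*c^2 - 59*c - 10) + 7*c^3 - 69*c^2 - 10*c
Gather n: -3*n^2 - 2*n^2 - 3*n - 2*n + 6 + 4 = -5*n^2 - 5*n + 10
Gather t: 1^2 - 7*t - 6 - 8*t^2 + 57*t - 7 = -8*t^2 + 50*t - 12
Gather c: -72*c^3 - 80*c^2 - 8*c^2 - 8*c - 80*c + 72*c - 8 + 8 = -72*c^3 - 88*c^2 - 16*c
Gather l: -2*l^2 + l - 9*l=-2*l^2 - 8*l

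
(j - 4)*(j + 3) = j^2 - j - 12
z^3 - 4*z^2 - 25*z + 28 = (z - 7)*(z - 1)*(z + 4)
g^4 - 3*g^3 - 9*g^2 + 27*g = g*(g - 3)^2*(g + 3)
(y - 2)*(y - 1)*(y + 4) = y^3 + y^2 - 10*y + 8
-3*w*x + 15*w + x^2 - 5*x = (-3*w + x)*(x - 5)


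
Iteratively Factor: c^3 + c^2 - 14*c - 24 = (c - 4)*(c^2 + 5*c + 6) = (c - 4)*(c + 2)*(c + 3)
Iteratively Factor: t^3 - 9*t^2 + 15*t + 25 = (t - 5)*(t^2 - 4*t - 5) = (t - 5)^2*(t + 1)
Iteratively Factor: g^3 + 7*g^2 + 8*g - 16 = (g - 1)*(g^2 + 8*g + 16) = (g - 1)*(g + 4)*(g + 4)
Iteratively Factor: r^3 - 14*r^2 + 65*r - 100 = (r - 4)*(r^2 - 10*r + 25) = (r - 5)*(r - 4)*(r - 5)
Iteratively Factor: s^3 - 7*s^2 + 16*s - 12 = (s - 2)*(s^2 - 5*s + 6) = (s - 3)*(s - 2)*(s - 2)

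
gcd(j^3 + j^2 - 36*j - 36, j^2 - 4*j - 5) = j + 1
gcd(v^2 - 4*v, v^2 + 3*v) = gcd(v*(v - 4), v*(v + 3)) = v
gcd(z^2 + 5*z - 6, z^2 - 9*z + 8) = z - 1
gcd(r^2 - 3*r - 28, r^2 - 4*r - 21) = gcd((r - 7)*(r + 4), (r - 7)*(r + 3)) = r - 7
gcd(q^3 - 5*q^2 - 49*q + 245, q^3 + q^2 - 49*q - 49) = q^2 - 49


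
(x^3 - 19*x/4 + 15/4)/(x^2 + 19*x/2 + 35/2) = (2*x^2 - 5*x + 3)/(2*(x + 7))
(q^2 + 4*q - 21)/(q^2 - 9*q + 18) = (q + 7)/(q - 6)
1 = 1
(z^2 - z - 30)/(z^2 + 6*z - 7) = (z^2 - z - 30)/(z^2 + 6*z - 7)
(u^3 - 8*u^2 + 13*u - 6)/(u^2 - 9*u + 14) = (u^3 - 8*u^2 + 13*u - 6)/(u^2 - 9*u + 14)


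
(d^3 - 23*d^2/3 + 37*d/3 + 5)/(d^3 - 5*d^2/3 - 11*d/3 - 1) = (d - 5)/(d + 1)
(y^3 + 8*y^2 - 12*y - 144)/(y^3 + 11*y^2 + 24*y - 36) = (y - 4)/(y - 1)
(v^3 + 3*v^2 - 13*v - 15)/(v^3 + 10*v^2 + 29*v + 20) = (v - 3)/(v + 4)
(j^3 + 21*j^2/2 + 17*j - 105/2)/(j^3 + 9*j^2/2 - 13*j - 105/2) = (2*j^2 + 11*j - 21)/(2*j^2 - j - 21)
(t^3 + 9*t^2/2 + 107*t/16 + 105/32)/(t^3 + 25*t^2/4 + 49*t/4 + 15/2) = (8*t^2 + 26*t + 21)/(8*(t^2 + 5*t + 6))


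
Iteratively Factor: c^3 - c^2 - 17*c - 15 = (c - 5)*(c^2 + 4*c + 3) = (c - 5)*(c + 1)*(c + 3)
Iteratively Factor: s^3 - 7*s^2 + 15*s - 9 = (s - 3)*(s^2 - 4*s + 3) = (s - 3)^2*(s - 1)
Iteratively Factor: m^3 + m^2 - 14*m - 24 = (m - 4)*(m^2 + 5*m + 6) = (m - 4)*(m + 2)*(m + 3)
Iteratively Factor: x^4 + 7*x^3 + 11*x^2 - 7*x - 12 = (x - 1)*(x^3 + 8*x^2 + 19*x + 12) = (x - 1)*(x + 3)*(x^2 + 5*x + 4) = (x - 1)*(x + 1)*(x + 3)*(x + 4)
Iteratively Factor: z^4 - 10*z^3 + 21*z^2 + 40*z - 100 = (z - 5)*(z^3 - 5*z^2 - 4*z + 20) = (z - 5)*(z - 2)*(z^2 - 3*z - 10) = (z - 5)*(z - 2)*(z + 2)*(z - 5)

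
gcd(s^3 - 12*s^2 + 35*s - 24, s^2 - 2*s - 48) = s - 8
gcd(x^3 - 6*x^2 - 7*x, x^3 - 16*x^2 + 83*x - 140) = x - 7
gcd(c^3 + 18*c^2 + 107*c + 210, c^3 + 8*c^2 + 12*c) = c + 6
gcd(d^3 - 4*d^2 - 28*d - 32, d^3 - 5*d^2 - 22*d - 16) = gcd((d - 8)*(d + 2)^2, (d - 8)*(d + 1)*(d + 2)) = d^2 - 6*d - 16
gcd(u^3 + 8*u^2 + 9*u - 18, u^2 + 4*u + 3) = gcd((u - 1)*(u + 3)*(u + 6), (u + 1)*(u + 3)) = u + 3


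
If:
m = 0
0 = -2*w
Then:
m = 0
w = 0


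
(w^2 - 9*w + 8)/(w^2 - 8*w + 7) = (w - 8)/(w - 7)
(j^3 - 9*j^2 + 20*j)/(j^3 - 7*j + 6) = j*(j^2 - 9*j + 20)/(j^3 - 7*j + 6)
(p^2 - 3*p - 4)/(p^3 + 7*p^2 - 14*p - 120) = (p + 1)/(p^2 + 11*p + 30)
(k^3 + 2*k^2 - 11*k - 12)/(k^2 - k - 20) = (k^2 - 2*k - 3)/(k - 5)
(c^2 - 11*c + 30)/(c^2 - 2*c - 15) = (c - 6)/(c + 3)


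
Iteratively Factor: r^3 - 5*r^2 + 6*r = (r)*(r^2 - 5*r + 6) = r*(r - 3)*(r - 2)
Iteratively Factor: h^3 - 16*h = (h + 4)*(h^2 - 4*h) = (h - 4)*(h + 4)*(h)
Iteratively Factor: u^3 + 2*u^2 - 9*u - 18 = (u + 2)*(u^2 - 9) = (u + 2)*(u + 3)*(u - 3)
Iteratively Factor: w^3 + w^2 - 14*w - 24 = (w + 2)*(w^2 - w - 12) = (w - 4)*(w + 2)*(w + 3)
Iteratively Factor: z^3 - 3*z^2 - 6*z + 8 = (z + 2)*(z^2 - 5*z + 4) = (z - 1)*(z + 2)*(z - 4)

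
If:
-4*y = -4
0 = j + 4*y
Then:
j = -4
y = 1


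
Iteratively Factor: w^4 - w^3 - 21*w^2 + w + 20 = (w - 5)*(w^3 + 4*w^2 - w - 4) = (w - 5)*(w - 1)*(w^2 + 5*w + 4) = (w - 5)*(w - 1)*(w + 4)*(w + 1)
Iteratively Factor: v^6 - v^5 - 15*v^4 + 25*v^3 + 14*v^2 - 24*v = (v - 1)*(v^5 - 15*v^3 + 10*v^2 + 24*v) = (v - 3)*(v - 1)*(v^4 + 3*v^3 - 6*v^2 - 8*v) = (v - 3)*(v - 2)*(v - 1)*(v^3 + 5*v^2 + 4*v) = (v - 3)*(v - 2)*(v - 1)*(v + 1)*(v^2 + 4*v) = v*(v - 3)*(v - 2)*(v - 1)*(v + 1)*(v + 4)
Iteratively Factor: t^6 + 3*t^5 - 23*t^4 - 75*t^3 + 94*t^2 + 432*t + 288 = (t + 3)*(t^5 - 23*t^3 - 6*t^2 + 112*t + 96) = (t - 4)*(t + 3)*(t^4 + 4*t^3 - 7*t^2 - 34*t - 24) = (t - 4)*(t + 1)*(t + 3)*(t^3 + 3*t^2 - 10*t - 24) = (t - 4)*(t - 3)*(t + 1)*(t + 3)*(t^2 + 6*t + 8) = (t - 4)*(t - 3)*(t + 1)*(t + 2)*(t + 3)*(t + 4)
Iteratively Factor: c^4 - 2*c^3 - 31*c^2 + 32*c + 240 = (c + 3)*(c^3 - 5*c^2 - 16*c + 80) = (c - 5)*(c + 3)*(c^2 - 16) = (c - 5)*(c - 4)*(c + 3)*(c + 4)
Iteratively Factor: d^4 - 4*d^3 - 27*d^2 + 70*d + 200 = (d - 5)*(d^3 + d^2 - 22*d - 40) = (d - 5)^2*(d^2 + 6*d + 8) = (d - 5)^2*(d + 4)*(d + 2)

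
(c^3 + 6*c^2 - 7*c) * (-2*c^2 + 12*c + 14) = -2*c^5 + 100*c^3 - 98*c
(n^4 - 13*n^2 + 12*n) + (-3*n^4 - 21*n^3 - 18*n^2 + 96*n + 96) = -2*n^4 - 21*n^3 - 31*n^2 + 108*n + 96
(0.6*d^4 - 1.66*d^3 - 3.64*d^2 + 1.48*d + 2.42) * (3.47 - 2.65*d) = -1.59*d^5 + 6.481*d^4 + 3.8858*d^3 - 16.5528*d^2 - 1.2774*d + 8.3974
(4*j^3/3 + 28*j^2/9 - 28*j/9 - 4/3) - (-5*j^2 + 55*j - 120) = 4*j^3/3 + 73*j^2/9 - 523*j/9 + 356/3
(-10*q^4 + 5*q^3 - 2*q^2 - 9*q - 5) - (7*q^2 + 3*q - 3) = -10*q^4 + 5*q^3 - 9*q^2 - 12*q - 2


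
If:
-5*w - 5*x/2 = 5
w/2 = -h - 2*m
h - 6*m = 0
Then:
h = 3*x/16 + 3/8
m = x/32 + 1/16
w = -x/2 - 1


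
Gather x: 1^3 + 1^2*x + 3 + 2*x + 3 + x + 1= 4*x + 8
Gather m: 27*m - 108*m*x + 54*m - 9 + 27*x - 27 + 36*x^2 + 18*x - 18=m*(81 - 108*x) + 36*x^2 + 45*x - 54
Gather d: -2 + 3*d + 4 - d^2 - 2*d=-d^2 + d + 2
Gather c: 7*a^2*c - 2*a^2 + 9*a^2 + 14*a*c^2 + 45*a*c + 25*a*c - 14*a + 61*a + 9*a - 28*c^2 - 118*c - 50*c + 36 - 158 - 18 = 7*a^2 + 56*a + c^2*(14*a - 28) + c*(7*a^2 + 70*a - 168) - 140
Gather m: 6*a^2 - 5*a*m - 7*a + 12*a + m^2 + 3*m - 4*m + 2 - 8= 6*a^2 + 5*a + m^2 + m*(-5*a - 1) - 6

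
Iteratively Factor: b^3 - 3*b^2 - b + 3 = (b - 1)*(b^2 - 2*b - 3) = (b - 1)*(b + 1)*(b - 3)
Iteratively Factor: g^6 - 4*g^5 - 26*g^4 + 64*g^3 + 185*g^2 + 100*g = (g - 5)*(g^5 + g^4 - 21*g^3 - 41*g^2 - 20*g) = g*(g - 5)*(g^4 + g^3 - 21*g^2 - 41*g - 20) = g*(g - 5)*(g + 4)*(g^3 - 3*g^2 - 9*g - 5) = g*(g - 5)*(g + 1)*(g + 4)*(g^2 - 4*g - 5) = g*(g - 5)^2*(g + 1)*(g + 4)*(g + 1)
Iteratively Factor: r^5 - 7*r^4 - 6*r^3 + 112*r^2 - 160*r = (r - 4)*(r^4 - 3*r^3 - 18*r^2 + 40*r) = (r - 4)*(r + 4)*(r^3 - 7*r^2 + 10*r) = (r - 4)*(r - 2)*(r + 4)*(r^2 - 5*r) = r*(r - 4)*(r - 2)*(r + 4)*(r - 5)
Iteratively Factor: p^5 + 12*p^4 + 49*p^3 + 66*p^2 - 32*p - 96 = (p + 2)*(p^4 + 10*p^3 + 29*p^2 + 8*p - 48) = (p + 2)*(p + 3)*(p^3 + 7*p^2 + 8*p - 16) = (p + 2)*(p + 3)*(p + 4)*(p^2 + 3*p - 4) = (p + 2)*(p + 3)*(p + 4)^2*(p - 1)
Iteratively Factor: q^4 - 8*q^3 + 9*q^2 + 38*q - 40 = (q - 1)*(q^3 - 7*q^2 + 2*q + 40) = (q - 1)*(q + 2)*(q^2 - 9*q + 20) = (q - 4)*(q - 1)*(q + 2)*(q - 5)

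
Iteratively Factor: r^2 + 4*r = (r)*(r + 4)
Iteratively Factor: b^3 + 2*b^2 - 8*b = (b + 4)*(b^2 - 2*b) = (b - 2)*(b + 4)*(b)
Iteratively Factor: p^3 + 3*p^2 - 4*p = (p - 1)*(p^2 + 4*p) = p*(p - 1)*(p + 4)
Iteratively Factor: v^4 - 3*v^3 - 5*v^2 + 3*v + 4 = (v + 1)*(v^3 - 4*v^2 - v + 4) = (v + 1)^2*(v^2 - 5*v + 4) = (v - 4)*(v + 1)^2*(v - 1)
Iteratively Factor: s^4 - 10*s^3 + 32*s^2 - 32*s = (s - 4)*(s^3 - 6*s^2 + 8*s) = (s - 4)*(s - 2)*(s^2 - 4*s) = s*(s - 4)*(s - 2)*(s - 4)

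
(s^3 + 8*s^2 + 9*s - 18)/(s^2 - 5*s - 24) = (s^2 + 5*s - 6)/(s - 8)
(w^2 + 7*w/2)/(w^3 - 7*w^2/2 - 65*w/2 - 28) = w/(w^2 - 7*w - 8)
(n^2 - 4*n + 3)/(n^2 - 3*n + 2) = (n - 3)/(n - 2)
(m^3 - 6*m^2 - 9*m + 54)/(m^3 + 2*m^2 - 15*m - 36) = (m^2 - 9*m + 18)/(m^2 - m - 12)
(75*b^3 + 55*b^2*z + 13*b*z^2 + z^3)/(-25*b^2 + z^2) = (15*b^2 + 8*b*z + z^2)/(-5*b + z)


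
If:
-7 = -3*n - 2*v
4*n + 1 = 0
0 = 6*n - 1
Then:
No Solution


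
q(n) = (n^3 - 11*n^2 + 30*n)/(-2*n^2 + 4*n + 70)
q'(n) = (4*n - 4)*(n^3 - 11*n^2 + 30*n)/(-2*n^2 + 4*n + 70)^2 + (3*n^2 - 22*n + 30)/(-2*n^2 + 4*n + 70)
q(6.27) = 0.13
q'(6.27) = 0.78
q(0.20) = 0.08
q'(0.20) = 0.36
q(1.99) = 0.34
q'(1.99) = -0.01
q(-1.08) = -0.73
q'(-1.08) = 1.00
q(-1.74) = -1.59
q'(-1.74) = 1.66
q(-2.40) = -3.05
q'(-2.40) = 2.90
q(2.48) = 0.33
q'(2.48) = -0.06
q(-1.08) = -0.73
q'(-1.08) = 1.00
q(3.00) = 0.28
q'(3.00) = -0.11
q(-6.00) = 30.46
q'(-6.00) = 22.42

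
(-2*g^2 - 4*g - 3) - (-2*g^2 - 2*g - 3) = -2*g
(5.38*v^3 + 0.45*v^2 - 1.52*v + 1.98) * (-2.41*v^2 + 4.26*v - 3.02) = -12.9658*v^5 + 21.8343*v^4 - 10.6674*v^3 - 12.606*v^2 + 13.0252*v - 5.9796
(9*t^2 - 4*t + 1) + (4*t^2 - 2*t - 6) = 13*t^2 - 6*t - 5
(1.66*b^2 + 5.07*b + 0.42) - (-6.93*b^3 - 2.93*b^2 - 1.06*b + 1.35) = 6.93*b^3 + 4.59*b^2 + 6.13*b - 0.93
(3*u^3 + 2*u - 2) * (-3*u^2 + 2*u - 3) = -9*u^5 + 6*u^4 - 15*u^3 + 10*u^2 - 10*u + 6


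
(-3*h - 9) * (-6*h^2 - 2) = 18*h^3 + 54*h^2 + 6*h + 18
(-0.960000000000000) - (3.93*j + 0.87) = -3.93*j - 1.83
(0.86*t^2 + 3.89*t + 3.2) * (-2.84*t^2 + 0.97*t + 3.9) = -2.4424*t^4 - 10.2134*t^3 - 1.9607*t^2 + 18.275*t + 12.48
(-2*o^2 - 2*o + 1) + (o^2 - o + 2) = -o^2 - 3*o + 3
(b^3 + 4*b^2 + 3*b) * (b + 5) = b^4 + 9*b^3 + 23*b^2 + 15*b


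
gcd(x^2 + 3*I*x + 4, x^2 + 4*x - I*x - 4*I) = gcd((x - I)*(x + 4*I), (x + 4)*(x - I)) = x - I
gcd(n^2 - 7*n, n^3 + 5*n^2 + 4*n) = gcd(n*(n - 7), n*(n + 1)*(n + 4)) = n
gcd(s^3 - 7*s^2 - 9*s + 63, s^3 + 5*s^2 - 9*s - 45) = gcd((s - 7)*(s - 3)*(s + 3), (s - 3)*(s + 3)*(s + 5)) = s^2 - 9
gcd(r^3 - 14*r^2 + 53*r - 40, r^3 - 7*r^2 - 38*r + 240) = r^2 - 13*r + 40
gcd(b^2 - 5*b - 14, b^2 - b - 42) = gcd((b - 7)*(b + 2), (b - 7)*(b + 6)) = b - 7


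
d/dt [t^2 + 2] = 2*t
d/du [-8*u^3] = -24*u^2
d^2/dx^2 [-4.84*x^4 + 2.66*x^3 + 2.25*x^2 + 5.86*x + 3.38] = -58.08*x^2 + 15.96*x + 4.5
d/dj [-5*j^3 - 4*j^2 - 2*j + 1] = -15*j^2 - 8*j - 2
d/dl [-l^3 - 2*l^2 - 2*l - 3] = -3*l^2 - 4*l - 2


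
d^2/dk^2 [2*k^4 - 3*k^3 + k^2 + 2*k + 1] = 24*k^2 - 18*k + 2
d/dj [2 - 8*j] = -8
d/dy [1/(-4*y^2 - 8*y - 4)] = (y + 1)/(2*(y^2 + 2*y + 1)^2)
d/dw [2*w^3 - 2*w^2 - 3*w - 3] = 6*w^2 - 4*w - 3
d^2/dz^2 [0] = 0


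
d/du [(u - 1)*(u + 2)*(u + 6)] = 3*u^2 + 14*u + 4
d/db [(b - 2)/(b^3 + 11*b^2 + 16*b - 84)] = (-2*b - 13)/(b^4 + 26*b^3 + 253*b^2 + 1092*b + 1764)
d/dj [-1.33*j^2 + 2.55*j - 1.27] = 2.55 - 2.66*j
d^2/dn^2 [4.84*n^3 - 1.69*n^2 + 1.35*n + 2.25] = 29.04*n - 3.38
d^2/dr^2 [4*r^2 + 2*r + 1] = 8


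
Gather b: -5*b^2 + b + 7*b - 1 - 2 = -5*b^2 + 8*b - 3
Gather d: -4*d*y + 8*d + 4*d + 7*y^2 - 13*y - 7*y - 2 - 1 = d*(12 - 4*y) + 7*y^2 - 20*y - 3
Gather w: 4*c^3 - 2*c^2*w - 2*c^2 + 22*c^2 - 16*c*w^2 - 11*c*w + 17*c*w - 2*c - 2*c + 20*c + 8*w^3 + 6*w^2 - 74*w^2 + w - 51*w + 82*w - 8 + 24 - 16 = 4*c^3 + 20*c^2 + 16*c + 8*w^3 + w^2*(-16*c - 68) + w*(-2*c^2 + 6*c + 32)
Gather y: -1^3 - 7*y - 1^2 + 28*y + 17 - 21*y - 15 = 0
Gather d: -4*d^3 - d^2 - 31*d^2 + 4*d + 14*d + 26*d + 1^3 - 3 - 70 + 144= -4*d^3 - 32*d^2 + 44*d + 72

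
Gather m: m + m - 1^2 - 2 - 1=2*m - 4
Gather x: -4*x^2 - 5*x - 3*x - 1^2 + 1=-4*x^2 - 8*x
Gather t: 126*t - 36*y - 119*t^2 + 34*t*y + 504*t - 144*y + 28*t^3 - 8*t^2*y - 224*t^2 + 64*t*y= 28*t^3 + t^2*(-8*y - 343) + t*(98*y + 630) - 180*y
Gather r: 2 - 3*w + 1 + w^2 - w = w^2 - 4*w + 3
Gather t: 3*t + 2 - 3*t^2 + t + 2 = -3*t^2 + 4*t + 4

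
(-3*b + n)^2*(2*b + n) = 18*b^3 - 3*b^2*n - 4*b*n^2 + n^3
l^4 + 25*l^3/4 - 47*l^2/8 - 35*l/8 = l*(l - 5/4)*(l + 1/2)*(l + 7)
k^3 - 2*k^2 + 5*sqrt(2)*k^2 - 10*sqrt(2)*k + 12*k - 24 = (k - 2)*(k + 2*sqrt(2))*(k + 3*sqrt(2))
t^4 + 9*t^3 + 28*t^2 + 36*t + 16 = (t + 1)*(t + 2)^2*(t + 4)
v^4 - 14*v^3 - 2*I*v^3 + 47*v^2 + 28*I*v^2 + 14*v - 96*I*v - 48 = (v - 8)*(v - 6)*(v - I)^2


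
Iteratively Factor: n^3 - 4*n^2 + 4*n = (n)*(n^2 - 4*n + 4) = n*(n - 2)*(n - 2)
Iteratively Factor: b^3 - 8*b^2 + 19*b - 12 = (b - 1)*(b^2 - 7*b + 12) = (b - 4)*(b - 1)*(b - 3)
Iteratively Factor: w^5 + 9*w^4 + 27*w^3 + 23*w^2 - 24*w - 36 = (w + 3)*(w^4 + 6*w^3 + 9*w^2 - 4*w - 12) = (w + 3)^2*(w^3 + 3*w^2 - 4) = (w - 1)*(w + 3)^2*(w^2 + 4*w + 4) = (w - 1)*(w + 2)*(w + 3)^2*(w + 2)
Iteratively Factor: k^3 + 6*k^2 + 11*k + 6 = (k + 3)*(k^2 + 3*k + 2) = (k + 1)*(k + 3)*(k + 2)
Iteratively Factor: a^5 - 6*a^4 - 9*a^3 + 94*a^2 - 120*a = (a - 5)*(a^4 - a^3 - 14*a^2 + 24*a) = (a - 5)*(a + 4)*(a^3 - 5*a^2 + 6*a) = (a - 5)*(a - 3)*(a + 4)*(a^2 - 2*a) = (a - 5)*(a - 3)*(a - 2)*(a + 4)*(a)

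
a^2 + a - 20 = (a - 4)*(a + 5)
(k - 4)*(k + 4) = k^2 - 16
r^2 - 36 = (r - 6)*(r + 6)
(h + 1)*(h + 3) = h^2 + 4*h + 3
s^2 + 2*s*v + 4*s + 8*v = (s + 4)*(s + 2*v)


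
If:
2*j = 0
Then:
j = 0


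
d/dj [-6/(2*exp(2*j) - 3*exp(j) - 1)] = (24*exp(j) - 18)*exp(j)/(-2*exp(2*j) + 3*exp(j) + 1)^2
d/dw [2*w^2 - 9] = 4*w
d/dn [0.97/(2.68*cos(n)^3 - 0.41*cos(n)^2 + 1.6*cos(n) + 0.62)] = (7.7988*cos(n)^2 - 0.7954*cos(n) + 1.552)*sin(n)/(2.68*cos(n)^3 - 0.41*cos(n)^2 + 1.6*cos(n) + 0.62)^2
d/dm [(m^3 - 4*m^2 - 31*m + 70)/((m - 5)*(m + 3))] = (m^4 - 4*m^3 - 6*m^2 - 20*m + 605)/(m^4 - 4*m^3 - 26*m^2 + 60*m + 225)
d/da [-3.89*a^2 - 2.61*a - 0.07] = -7.78*a - 2.61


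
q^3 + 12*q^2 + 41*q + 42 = (q + 2)*(q + 3)*(q + 7)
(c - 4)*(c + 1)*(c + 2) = c^3 - c^2 - 10*c - 8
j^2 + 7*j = j*(j + 7)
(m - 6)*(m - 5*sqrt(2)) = m^2 - 5*sqrt(2)*m - 6*m + 30*sqrt(2)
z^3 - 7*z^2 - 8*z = z*(z - 8)*(z + 1)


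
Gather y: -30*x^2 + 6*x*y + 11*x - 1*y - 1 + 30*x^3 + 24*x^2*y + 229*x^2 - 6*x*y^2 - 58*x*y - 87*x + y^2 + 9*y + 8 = 30*x^3 + 199*x^2 - 76*x + y^2*(1 - 6*x) + y*(24*x^2 - 52*x + 8) + 7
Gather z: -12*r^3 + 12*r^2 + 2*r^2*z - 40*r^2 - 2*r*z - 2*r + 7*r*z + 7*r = -12*r^3 - 28*r^2 + 5*r + z*(2*r^2 + 5*r)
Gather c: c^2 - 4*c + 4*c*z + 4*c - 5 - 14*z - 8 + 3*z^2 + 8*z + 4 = c^2 + 4*c*z + 3*z^2 - 6*z - 9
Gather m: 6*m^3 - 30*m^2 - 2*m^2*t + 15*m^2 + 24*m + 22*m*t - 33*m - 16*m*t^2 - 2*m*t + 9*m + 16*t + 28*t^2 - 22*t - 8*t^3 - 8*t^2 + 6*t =6*m^3 + m^2*(-2*t - 15) + m*(-16*t^2 + 20*t) - 8*t^3 + 20*t^2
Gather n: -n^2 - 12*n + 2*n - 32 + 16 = -n^2 - 10*n - 16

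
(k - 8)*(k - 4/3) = k^2 - 28*k/3 + 32/3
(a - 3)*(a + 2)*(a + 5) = a^3 + 4*a^2 - 11*a - 30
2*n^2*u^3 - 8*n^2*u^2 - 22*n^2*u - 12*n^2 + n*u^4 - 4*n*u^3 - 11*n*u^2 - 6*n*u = (2*n + u)*(u - 6)*(u + 1)*(n*u + n)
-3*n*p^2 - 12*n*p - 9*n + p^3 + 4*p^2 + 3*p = (-3*n + p)*(p + 1)*(p + 3)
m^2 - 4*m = m*(m - 4)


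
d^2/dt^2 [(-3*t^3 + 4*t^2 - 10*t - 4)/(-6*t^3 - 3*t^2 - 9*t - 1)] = 2*(-198*t^6 + 594*t^5 + 1944*t^4 + 636*t^3 + 513*t^2 + 171*t + 218)/(216*t^9 + 324*t^8 + 1134*t^7 + 1107*t^6 + 1809*t^5 + 1080*t^4 + 909*t^3 + 252*t^2 + 27*t + 1)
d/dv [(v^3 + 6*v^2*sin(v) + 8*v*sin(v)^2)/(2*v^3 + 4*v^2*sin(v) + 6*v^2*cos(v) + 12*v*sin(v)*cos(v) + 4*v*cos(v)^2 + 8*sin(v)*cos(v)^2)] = (3*v^3*sin(v)/2 + 2*v^3*cos(v) - 2*v^2*sin(v) + v^2*sin(2*v) + 3*v^2*cos(v)/2 + 6*v^2 + 5*v*cos(v) + v*cos(2*v) - v*cos(3*v) + v + sin(v) + sin(3*v))/((v + cos(v))^2*(v + 2*cos(v))^2)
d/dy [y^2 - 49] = 2*y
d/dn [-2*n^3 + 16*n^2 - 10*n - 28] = -6*n^2 + 32*n - 10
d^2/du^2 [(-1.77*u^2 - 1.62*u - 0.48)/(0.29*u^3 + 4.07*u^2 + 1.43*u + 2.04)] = (-0.297714*u^6 - 0.817451999999996*u^5 - 7.55281800000006*u^4 - 26.12835*u^3 + 50.775192*u^2 + 65.645136*u + 0.727248000000003)/(0.024389*u^9 + 1.026861*u^8 + 14.772252*u^7 + 78.060809*u^6 + 87.289356*u^5 + 131.421345*u^4 + 77.782823*u^3 + 63.327924*u^2 + 17.853264*u + 8.489664)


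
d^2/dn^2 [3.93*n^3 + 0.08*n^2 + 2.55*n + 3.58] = 23.58*n + 0.16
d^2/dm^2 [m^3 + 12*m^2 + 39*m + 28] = 6*m + 24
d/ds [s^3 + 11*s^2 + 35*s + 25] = 3*s^2 + 22*s + 35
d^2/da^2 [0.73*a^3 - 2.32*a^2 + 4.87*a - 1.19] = 4.38*a - 4.64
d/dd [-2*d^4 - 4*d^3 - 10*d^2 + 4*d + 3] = -8*d^3 - 12*d^2 - 20*d + 4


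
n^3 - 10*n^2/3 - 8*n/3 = n*(n - 4)*(n + 2/3)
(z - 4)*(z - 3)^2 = z^3 - 10*z^2 + 33*z - 36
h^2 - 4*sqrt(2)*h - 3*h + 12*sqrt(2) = (h - 3)*(h - 4*sqrt(2))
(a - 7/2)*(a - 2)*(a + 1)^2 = a^4 - 7*a^3/2 - 3*a^2 + 17*a/2 + 7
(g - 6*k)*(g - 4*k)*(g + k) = g^3 - 9*g^2*k + 14*g*k^2 + 24*k^3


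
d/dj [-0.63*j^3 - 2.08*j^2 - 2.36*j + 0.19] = -1.89*j^2 - 4.16*j - 2.36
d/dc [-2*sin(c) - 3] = -2*cos(c)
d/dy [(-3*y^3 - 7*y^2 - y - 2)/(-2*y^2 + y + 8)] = 3*(2*y^4 - 2*y^3 - 27*y^2 - 40*y - 2)/(4*y^4 - 4*y^3 - 31*y^2 + 16*y + 64)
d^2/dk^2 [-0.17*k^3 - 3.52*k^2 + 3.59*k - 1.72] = -1.02*k - 7.04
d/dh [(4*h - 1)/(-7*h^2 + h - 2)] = (-28*h^2 + 4*h + (4*h - 1)*(14*h - 1) - 8)/(7*h^2 - h + 2)^2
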